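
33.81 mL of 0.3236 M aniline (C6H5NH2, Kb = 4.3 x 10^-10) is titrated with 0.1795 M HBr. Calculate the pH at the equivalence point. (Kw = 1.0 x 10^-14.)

2.79

n(C6H5NH2) = 0.3236 x 0.03381 = 0.01094 mol; V(HBr) at equivalence = 0.01094/0.1795 = 0.06095 L.
At equivalence the base is fully converted to C6H5NH3+; total volume = 0.09476 L, so [C6H5NH3+] = 0.01094/0.09476 = 0.1155 M.
Ka(C6H5NH3+) = Kw/Kb = 1.0e-14 / 4.3 x 10^-10 = 2.33e-5.
[H^+] = sqrt(Ka x [C6H5NH3+]) = sqrt(2.33e-5 x 0.1155) = 0.00164 M.
pH = -log(0.00164) = 2.79.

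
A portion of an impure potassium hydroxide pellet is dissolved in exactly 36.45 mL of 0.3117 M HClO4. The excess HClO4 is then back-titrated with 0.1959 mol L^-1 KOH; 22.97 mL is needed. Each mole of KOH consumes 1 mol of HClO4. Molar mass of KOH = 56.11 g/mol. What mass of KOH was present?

Total n(HClO4) added = 0.3117 x 0.03645 = 0.01136 mol.
n(KOH) used = 0.1959 x 0.02297 = 0.004500 mol, which equals the excess n(HClO4).
So n(HClO4) consumed by the sample = 0.01136 - 0.004500 = 0.006862 mol.
n(KOH) = 0.006862 / 1 = 0.006862 mol.
mass = 0.006862 mol x 56.11 g/mol = 0.385 g.

0.385 g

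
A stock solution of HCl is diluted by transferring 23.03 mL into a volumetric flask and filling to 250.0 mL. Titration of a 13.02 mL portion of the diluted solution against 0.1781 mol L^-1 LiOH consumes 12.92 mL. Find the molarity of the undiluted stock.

n(LiOH) = 0.1781 x 0.01292 = 0.002301 mol.
n(HCl) in the aliquot = 0.002301 mol.
[diluted HCl] = 0.002301 / 0.01302 = 0.1767 M.
Dilution factor = 250.0/23.03 = 10.86, so [stock] = 0.1767 x 10.86 = 1.92 M.

1.92 M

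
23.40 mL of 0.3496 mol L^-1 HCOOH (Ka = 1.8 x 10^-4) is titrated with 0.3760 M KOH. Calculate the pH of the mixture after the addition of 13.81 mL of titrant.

Initial n(HCOOH) = 0.3496 x 0.02340 = 0.008181 mol.
n(KOH) added = 0.3760 x 0.01381 = 0.005193 mol, converting that many moles of HCOOH to HCOO-.
Remaining n(HCOOH) = 0.002988 mol; n(HCOO-) = 0.005193 mol.
By Henderson-Hasselbalch, pH = pKa + log([A^-]/[HA]) = 3.74 + log(0.005193/0.002988) = 3.74 + (+0.24) = 3.98.

3.98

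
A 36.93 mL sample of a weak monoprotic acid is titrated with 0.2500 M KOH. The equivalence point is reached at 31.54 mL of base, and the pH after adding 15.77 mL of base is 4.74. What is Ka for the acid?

15.77 mL is half of the equivalence volume, so this is the half-equivalence point where [HA] = [A^-].
At half-equivalence pH = pKa, so pKa = 4.74.
Ka = 10^(-4.74) = 1.8 x 10^-5.

1.8 x 10^-5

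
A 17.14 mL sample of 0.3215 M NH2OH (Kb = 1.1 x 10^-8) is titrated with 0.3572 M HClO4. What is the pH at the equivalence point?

3.41

n(NH2OH) = 0.3215 x 0.01714 = 0.005511 mol; V(HClO4) at equivalence = 0.005511/0.3572 = 0.01543 L.
At equivalence the base is fully converted to NH3OH+; total volume = 0.03257 L, so [NH3OH+] = 0.005511/0.03257 = 0.1692 M.
Ka(NH3OH+) = Kw/Kb = 1.0e-14 / 1.1 x 10^-8 = 9.09e-7.
[H^+] = sqrt(Ka x [NH3OH+]) = sqrt(9.09e-7 x 0.1692) = 0.000392 M.
pH = -log(0.000392) = 3.41.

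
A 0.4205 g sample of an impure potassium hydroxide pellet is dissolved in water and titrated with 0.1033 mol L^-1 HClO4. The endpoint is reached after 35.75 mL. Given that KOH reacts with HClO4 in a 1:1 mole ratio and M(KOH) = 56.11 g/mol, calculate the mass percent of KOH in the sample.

n(HClO4) = 0.1033 x 0.03575 = 0.003693 mol.
n(KOH) = 0.003693 / 1 = 0.003693 mol.
mass of KOH = 0.003693 x 56.11 = 0.2072 g.
% purity = 0.2072 / 0.4205 x 100 = 49.3%.

49.3%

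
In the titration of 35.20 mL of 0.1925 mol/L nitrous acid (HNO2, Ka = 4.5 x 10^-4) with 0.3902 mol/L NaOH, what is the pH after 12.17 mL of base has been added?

3.72

Initial n(HNO2) = 0.1925 x 0.03520 = 0.006776 mol.
n(NaOH) added = 0.3902 x 0.01217 = 0.004749 mol, converting that many moles of HNO2 to NO2-.
Remaining n(HNO2) = 0.002027 mol; n(NO2-) = 0.004749 mol.
By Henderson-Hasselbalch, pH = pKa + log([A^-]/[HA]) = 3.35 + log(0.004749/0.002027) = 3.35 + (+0.37) = 3.72.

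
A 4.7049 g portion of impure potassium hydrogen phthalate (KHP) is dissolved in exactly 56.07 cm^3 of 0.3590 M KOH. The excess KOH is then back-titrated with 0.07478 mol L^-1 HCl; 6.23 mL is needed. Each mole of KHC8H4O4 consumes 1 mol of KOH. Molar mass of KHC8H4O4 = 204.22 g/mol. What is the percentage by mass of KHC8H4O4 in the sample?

85.3%

Total n(KOH) added = 0.3590 x 0.05607 = 0.02013 mol.
n(HCl) used = 0.07478 x 0.006230 = 0.0004659 mol, which equals the excess n(KOH).
So n(KOH) consumed by the sample = 0.02013 - 0.0004659 = 0.01966 mol.
n(KHC8H4O4) = 0.01966 / 1 = 0.01966 mol.
mass KHC8H4O4 = 0.01966 x 204.22 = 4.016 g, so %KHC8H4O4 = 4.016/4.7049 x 100 = 85.3%.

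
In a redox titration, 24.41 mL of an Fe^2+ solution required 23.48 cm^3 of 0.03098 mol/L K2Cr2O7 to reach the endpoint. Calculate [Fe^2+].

n(K2Cr2O7) = 0.03098 x 0.02348 = 0.0007274 mol.
From the balanced equation, 1 mol K2Cr2O7 reacts with 6 mol Fe^2+, so n(Fe^2+) = 0.0007274 x 6/1 = 0.004364 mol.
[Fe^2+] = 0.004364 / 0.02441 L = 0.179 M.

0.179 M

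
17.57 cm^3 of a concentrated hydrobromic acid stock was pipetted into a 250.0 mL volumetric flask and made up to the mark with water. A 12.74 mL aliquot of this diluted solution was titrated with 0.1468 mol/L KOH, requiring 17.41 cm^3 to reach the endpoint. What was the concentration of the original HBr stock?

n(KOH) = 0.1468 x 0.01741 = 0.002556 mol.
n(HBr) in the aliquot = 0.002556 mol.
[diluted HBr] = 0.002556 / 0.01274 = 0.2006 M.
Dilution factor = 250.0/17.57 = 14.23, so [stock] = 0.2006 x 14.23 = 2.85 M.

2.85 M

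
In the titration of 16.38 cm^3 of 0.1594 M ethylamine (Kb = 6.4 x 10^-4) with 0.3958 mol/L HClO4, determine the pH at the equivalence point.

5.88

n(C2H5NH2) = 0.1594 x 0.01638 = 0.002611 mol; V(HClO4) at equivalence = 0.002611/0.3958 = 0.006597 L.
At equivalence the base is fully converted to C2H5NH3+; total volume = 0.02298 L, so [C2H5NH3+] = 0.002611/0.02298 = 0.1136 M.
Ka(C2H5NH3+) = Kw/Kb = 1.0e-14 / 6.4 x 10^-4 = 1.56e-11.
[H^+] = sqrt(Ka x [C2H5NH3+]) = sqrt(1.56e-11 x 0.1136) = 1.33e-6 M.
pH = -log(1.33e-6) = 5.88.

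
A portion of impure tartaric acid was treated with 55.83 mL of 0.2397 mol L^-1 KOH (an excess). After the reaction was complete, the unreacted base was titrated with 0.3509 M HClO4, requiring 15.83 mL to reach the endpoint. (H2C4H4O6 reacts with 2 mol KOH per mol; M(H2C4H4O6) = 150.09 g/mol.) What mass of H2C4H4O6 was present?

0.587 g

Total n(KOH) added = 0.2397 x 0.05583 = 0.01338 mol.
n(HClO4) used = 0.3509 x 0.01583 = 0.005555 mol, which equals the excess n(KOH).
So n(KOH) consumed by the sample = 0.01338 - 0.005555 = 0.007828 mol.
n(H2C4H4O6) = 0.007828 / 2 = 0.003914 mol.
mass = 0.003914 mol x 150.09 g/mol = 0.587 g.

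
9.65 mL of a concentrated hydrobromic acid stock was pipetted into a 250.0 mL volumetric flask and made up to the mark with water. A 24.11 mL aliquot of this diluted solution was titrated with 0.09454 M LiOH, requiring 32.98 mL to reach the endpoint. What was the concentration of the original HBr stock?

3.35 M

n(LiOH) = 0.09454 x 0.03298 = 0.003118 mol.
n(HBr) in the aliquot = 0.003118 mol.
[diluted HBr] = 0.003118 / 0.02411 = 0.1293 M.
Dilution factor = 250.0/9.650 = 25.91, so [stock] = 0.1293 x 25.91 = 3.35 M.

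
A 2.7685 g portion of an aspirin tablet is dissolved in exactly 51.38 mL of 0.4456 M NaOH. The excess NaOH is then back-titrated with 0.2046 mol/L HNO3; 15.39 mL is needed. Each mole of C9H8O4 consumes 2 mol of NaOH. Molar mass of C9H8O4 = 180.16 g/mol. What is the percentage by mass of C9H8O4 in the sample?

Total n(NaOH) added = 0.4456 x 0.05138 = 0.02289 mol.
n(HNO3) used = 0.2046 x 0.01539 = 0.003149 mol, which equals the excess n(NaOH).
So n(NaOH) consumed by the sample = 0.02289 - 0.003149 = 0.01975 mol.
n(C9H8O4) = 0.01975 / 2 = 0.009873 mol.
mass C9H8O4 = 0.009873 x 180.16 = 1.779 g, so %C9H8O4 = 1.779/2.7685 x 100 = 64.2%.

64.2%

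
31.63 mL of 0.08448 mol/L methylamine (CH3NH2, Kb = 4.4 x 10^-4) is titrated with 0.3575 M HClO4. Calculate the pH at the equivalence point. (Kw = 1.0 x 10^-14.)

n(CH3NH2) = 0.08448 x 0.03163 = 0.002672 mol; V(HClO4) at equivalence = 0.002672/0.3575 = 0.007474 L.
At equivalence the base is fully converted to CH3NH3+; total volume = 0.03910 L, so [CH3NH3+] = 0.002672/0.03910 = 0.06833 M.
Ka(CH3NH3+) = Kw/Kb = 1.0e-14 / 4.4 x 10^-4 = 2.27e-11.
[H^+] = sqrt(Ka x [CH3NH3+]) = sqrt(2.27e-11 x 0.06833) = 1.25e-6 M.
pH = -log(1.25e-6) = 5.90.

5.90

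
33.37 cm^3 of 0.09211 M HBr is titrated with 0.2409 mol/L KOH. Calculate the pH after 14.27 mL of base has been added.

n(acid) = 0.09211 x 0.03337 = 0.003074 mol; n(KOH) added = 0.2409 x 0.01427 = 0.003438 mol.
Base is in excess by 0.003438 - 0.003074 = 0.0003639 mol in a total volume of 0.04764 L.
[OH^-] = 0.0003639/0.04764 = 0.007639 M, so pOH = 2.12 and pH = 14.00 - 2.12 = 11.88.

11.88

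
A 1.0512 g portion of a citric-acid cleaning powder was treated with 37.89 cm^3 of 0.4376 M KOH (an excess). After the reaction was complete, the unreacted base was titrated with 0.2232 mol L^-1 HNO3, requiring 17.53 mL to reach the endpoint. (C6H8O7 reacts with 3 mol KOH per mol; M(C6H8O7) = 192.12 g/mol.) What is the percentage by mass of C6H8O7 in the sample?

Total n(KOH) added = 0.4376 x 0.03789 = 0.01658 mol.
n(HNO3) used = 0.2232 x 0.01753 = 0.003913 mol, which equals the excess n(KOH).
So n(KOH) consumed by the sample = 0.01658 - 0.003913 = 0.01267 mol.
n(C6H8O7) = 0.01267 / 3 = 0.004223 mol.
mass C6H8O7 = 0.004223 x 192.12 = 0.8113 g, so %C6H8O7 = 0.8113/1.0512 x 100 = 77.2%.

77.2%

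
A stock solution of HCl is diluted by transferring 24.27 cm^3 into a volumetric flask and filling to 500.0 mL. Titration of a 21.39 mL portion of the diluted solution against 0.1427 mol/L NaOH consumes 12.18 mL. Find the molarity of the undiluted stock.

n(NaOH) = 0.1427 x 0.01218 = 0.001738 mol.
n(HCl) in the aliquot = 0.001738 mol.
[diluted HCl] = 0.001738 / 0.02139 = 0.08126 M.
Dilution factor = 500.0/24.27 = 20.60, so [stock] = 0.08126 x 20.60 = 1.67 M.

1.67 M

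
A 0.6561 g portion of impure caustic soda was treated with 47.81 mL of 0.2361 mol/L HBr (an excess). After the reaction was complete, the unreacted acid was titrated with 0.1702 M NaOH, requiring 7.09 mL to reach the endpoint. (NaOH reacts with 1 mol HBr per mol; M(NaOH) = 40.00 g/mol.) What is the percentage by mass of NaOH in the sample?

61.5%

Total n(HBr) added = 0.2361 x 0.04781 = 0.01129 mol.
n(NaOH) used = 0.1702 x 0.007090 = 0.001207 mol, which equals the excess n(HBr).
So n(HBr) consumed by the sample = 0.01129 - 0.001207 = 0.01008 mol.
n(NaOH) = 0.01008 / 1 = 0.01008 mol.
mass NaOH = 0.01008 x 40.00 = 0.4032 g, so %NaOH = 0.4032/0.6561 x 100 = 61.5%.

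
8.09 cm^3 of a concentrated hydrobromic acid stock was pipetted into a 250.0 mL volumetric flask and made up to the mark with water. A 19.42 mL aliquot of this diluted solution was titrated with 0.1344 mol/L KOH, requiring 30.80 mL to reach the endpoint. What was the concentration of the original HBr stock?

n(KOH) = 0.1344 x 0.03080 = 0.004140 mol.
n(HBr) in the aliquot = 0.004140 mol.
[diluted HBr] = 0.004140 / 0.01942 = 0.2132 M.
Dilution factor = 250.0/8.090 = 30.90, so [stock] = 0.2132 x 30.90 = 6.59 M.

6.59 M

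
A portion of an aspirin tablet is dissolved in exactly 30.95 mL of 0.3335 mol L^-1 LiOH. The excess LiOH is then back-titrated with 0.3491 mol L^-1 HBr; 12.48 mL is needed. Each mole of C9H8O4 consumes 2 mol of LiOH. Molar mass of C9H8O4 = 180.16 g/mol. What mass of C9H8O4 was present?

0.537 g

Total n(LiOH) added = 0.3335 x 0.03095 = 0.01032 mol.
n(HBr) used = 0.3491 x 0.01248 = 0.004357 mol, which equals the excess n(LiOH).
So n(LiOH) consumed by the sample = 0.01032 - 0.004357 = 0.005965 mol.
n(C9H8O4) = 0.005965 / 2 = 0.002983 mol.
mass = 0.002983 mol x 180.16 g/mol = 0.537 g.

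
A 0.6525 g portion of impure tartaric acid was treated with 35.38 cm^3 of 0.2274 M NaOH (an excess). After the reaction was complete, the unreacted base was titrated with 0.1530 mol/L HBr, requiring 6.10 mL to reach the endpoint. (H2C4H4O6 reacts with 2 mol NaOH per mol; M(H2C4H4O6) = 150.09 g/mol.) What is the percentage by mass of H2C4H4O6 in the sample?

Total n(NaOH) added = 0.2274 x 0.03538 = 0.008045 mol.
n(HBr) used = 0.1530 x 0.006100 = 0.0009333 mol, which equals the excess n(NaOH).
So n(NaOH) consumed by the sample = 0.008045 - 0.0009333 = 0.007112 mol.
n(H2C4H4O6) = 0.007112 / 2 = 0.003556 mol.
mass H2C4H4O6 = 0.003556 x 150.09 = 0.5337 g, so %H2C4H4O6 = 0.5337/0.6525 x 100 = 81.8%.

81.8%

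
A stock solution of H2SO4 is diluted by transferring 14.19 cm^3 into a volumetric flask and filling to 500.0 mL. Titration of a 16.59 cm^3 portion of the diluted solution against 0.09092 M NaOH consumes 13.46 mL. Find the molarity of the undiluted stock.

n(NaOH) = 0.09092 x 0.01346 = 0.001224 mol.
n(H2SO4) in the aliquot = 0.001224 x 1/2 = 0.0006119 mol.
[diluted H2SO4] = 0.0006119 / 0.01659 = 0.03688 M.
Dilution factor = 500.0/14.19 = 35.24, so [stock] = 0.03688 x 35.24 = 1.30 M.

1.30 M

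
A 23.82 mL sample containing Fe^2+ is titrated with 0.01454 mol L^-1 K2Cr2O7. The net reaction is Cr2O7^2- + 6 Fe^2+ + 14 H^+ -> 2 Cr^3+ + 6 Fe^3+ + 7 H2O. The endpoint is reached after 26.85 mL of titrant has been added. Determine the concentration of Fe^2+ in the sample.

n(K2Cr2O7) = 0.01454 x 0.02685 = 0.0003904 mol.
From the balanced equation, 1 mol K2Cr2O7 reacts with 6 mol Fe^2+, so n(Fe^2+) = 0.0003904 x 6/1 = 0.002342 mol.
[Fe^2+] = 0.002342 / 0.02382 L = 0.0983 M.

0.0983 M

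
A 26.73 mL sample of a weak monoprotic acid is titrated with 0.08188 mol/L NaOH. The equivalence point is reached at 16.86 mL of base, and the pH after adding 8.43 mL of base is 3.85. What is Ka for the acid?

1.4 x 10^-4

8.43 mL is half of the equivalence volume, so this is the half-equivalence point where [HA] = [A^-].
At half-equivalence pH = pKa, so pKa = 3.85.
Ka = 10^(-3.85) = 1.4 x 10^-4.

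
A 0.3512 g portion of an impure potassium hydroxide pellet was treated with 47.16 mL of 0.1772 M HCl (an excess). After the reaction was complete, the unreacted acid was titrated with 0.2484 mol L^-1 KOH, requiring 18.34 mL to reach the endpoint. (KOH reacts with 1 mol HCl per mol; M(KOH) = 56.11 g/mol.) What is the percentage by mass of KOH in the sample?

Total n(HCl) added = 0.1772 x 0.04716 = 0.008357 mol.
n(KOH) used = 0.2484 x 0.01834 = 0.004556 mol, which equals the excess n(HCl).
So n(HCl) consumed by the sample = 0.008357 - 0.004556 = 0.003801 mol.
n(KOH) = 0.003801 / 1 = 0.003801 mol.
mass KOH = 0.003801 x 56.11 = 0.2133 g, so %KOH = 0.2133/0.3512 x 100 = 60.7%.

60.7%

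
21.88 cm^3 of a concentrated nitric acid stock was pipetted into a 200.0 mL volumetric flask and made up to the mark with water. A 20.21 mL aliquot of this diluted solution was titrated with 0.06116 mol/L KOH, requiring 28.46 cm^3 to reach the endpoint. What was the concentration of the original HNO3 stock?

n(KOH) = 0.06116 x 0.02846 = 0.001741 mol.
n(HNO3) in the aliquot = 0.001741 mol.
[diluted HNO3] = 0.001741 / 0.02021 = 0.08613 M.
Dilution factor = 200.0/21.88 = 9.141, so [stock] = 0.08613 x 9.141 = 0.787 M.

0.787 M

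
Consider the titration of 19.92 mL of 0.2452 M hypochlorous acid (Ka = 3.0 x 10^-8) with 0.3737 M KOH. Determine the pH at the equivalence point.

n(HClO) = 0.2452 x 0.01992 = 0.004884 mol; V(KOH) at equivalence = 0.004884/0.3737 = 0.01307 L.
At equivalence all the acid is converted to ClO-; total volume = 0.01992 + 0.01307 = 0.03299 L, so [ClO-] = 0.004884/0.03299 = 0.1481 M.
Kb = Kw/Ka = 1.0e-14 / 3.0 x 10^-8 = 3.33e-7.
[OH^-] = sqrt(Kb x [ClO-]) = sqrt(3.33e-7 x 0.1481) = 0.000222 M.
pOH = 3.65, so pH = 14.00 - 3.65 = 10.35.

10.35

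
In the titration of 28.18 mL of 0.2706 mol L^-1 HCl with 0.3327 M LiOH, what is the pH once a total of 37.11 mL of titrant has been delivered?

n(acid) = 0.2706 x 0.02818 = 0.007626 mol; n(LiOH) added = 0.3327 x 0.03711 = 0.01235 mol.
Base is in excess by 0.01235 - 0.007626 = 0.004721 mol in a total volume of 0.06529 L.
[OH^-] = 0.004721/0.06529 = 0.07231 M, so pOH = 1.14 and pH = 14.00 - 1.14 = 12.86.

12.86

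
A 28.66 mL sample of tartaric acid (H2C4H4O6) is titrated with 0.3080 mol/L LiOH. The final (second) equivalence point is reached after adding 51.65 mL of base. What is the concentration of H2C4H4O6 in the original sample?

n(LiOH) = 0.3080 x 0.05165 = 0.01591 mol.
At the final (second) equivalence point, 2 mol OH^- react per mol H2C4H4O6, so n(H2C4H4O6) = 0.01591 / 2 = 0.007954 mol.
[H2C4H4O6] = 0.007954 / 0.02866 L = 0.278 M.

0.278 M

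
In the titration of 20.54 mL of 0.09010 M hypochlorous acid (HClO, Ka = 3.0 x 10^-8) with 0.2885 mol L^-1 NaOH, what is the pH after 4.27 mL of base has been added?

Initial n(HClO) = 0.09010 x 0.02054 = 0.001851 mol.
n(NaOH) added = 0.2885 x 0.004270 = 0.001232 mol, converting that many moles of HClO to ClO-.
Remaining n(HClO) = 0.0006188 mol; n(ClO-) = 0.001232 mol.
By Henderson-Hasselbalch, pH = pKa + log([A^-]/[HA]) = 7.52 + log(0.001232/0.0006188) = 7.52 + (+0.30) = 7.82.

7.82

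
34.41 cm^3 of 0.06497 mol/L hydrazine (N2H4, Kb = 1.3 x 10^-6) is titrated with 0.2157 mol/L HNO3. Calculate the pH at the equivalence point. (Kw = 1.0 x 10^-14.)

n(N2H4) = 0.06497 x 0.03441 = 0.002236 mol; V(HNO3) at equivalence = 0.002236/0.2157 = 0.01036 L.
At equivalence the base is fully converted to N2H5+; total volume = 0.04477 L, so [N2H5+] = 0.002236/0.04477 = 0.04993 M.
Ka(N2H5+) = Kw/Kb = 1.0e-14 / 1.3 x 10^-6 = 7.69e-9.
[H^+] = sqrt(Ka x [N2H5+]) = sqrt(7.69e-9 x 0.04993) = 1.96e-5 M.
pH = -log(1.96e-5) = 4.71.

4.71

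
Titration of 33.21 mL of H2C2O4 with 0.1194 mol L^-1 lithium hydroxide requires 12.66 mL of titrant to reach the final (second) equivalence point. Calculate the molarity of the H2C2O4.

0.0228 M

n(LiOH) = 0.1194 x 0.01266 = 0.001512 mol.
At the final (second) equivalence point, 2 mol OH^- react per mol H2C2O4, so n(H2C2O4) = 0.001512 / 2 = 0.0007558 mol.
[H2C2O4] = 0.0007558 / 0.03321 L = 0.0228 M.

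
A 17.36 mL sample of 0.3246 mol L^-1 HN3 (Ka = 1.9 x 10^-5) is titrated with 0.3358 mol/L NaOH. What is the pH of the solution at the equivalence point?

n(HN3) = 0.3246 x 0.01736 = 0.005635 mol; V(NaOH) at equivalence = 0.005635/0.3358 = 0.01678 L.
At equivalence all the acid is converted to N3-; total volume = 0.01736 + 0.01678 = 0.03414 L, so [N3-] = 0.005635/0.03414 = 0.1651 M.
Kb = Kw/Ka = 1.0e-14 / 1.9 x 10^-5 = 5.26e-10.
[OH^-] = sqrt(Kb x [N3-]) = sqrt(5.26e-10 x 0.1651) = 9.32e-6 M.
pOH = 5.03, so pH = 14.00 - 5.03 = 8.97.

8.97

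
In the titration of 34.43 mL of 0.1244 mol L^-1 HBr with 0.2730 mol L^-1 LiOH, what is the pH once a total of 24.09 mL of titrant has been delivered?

12.59

n(acid) = 0.1244 x 0.03443 = 0.004283 mol; n(LiOH) added = 0.2730 x 0.02409 = 0.006577 mol.
Base is in excess by 0.006577 - 0.004283 = 0.002293 mol in a total volume of 0.05852 L.
[OH^-] = 0.002293/0.05852 = 0.03919 M, so pOH = 1.41 and pH = 14.00 - 1.41 = 12.59.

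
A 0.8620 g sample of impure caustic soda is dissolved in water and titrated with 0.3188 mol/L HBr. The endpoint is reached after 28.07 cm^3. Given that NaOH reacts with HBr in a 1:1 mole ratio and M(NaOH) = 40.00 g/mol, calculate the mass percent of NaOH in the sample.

41.5%

n(HBr) = 0.3188 x 0.02807 = 0.008949 mol.
n(NaOH) = 0.008949 / 1 = 0.008949 mol.
mass of NaOH = 0.008949 x 40.00 = 0.3579 g.
% purity = 0.3579 / 0.8620 x 100 = 41.5%.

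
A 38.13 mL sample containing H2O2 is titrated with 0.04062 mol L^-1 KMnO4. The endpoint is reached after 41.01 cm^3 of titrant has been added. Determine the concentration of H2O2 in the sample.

0.109 M

n(KMnO4) = 0.04062 x 0.04101 = 0.001666 mol.
From the balanced equation, 2 mol KMnO4 reacts with 5 mol H2O2, so n(H2O2) = 0.001666 x 5/2 = 0.004165 mol.
[H2O2] = 0.004165 / 0.03813 L = 0.109 M.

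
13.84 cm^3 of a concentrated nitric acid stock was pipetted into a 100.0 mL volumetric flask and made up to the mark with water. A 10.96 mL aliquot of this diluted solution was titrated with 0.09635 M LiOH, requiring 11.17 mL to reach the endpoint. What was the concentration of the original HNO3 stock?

n(LiOH) = 0.09635 x 0.01117 = 0.001076 mol.
n(HNO3) in the aliquot = 0.001076 mol.
[diluted HNO3] = 0.001076 / 0.01096 = 0.09820 M.
Dilution factor = 100.0/13.84 = 7.225, so [stock] = 0.09820 x 7.225 = 0.710 M.

0.710 M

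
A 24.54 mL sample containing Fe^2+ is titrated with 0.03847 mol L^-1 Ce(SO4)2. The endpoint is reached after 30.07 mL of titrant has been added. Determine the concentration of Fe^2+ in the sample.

0.0471 M

n(Ce(SO4)2) = 0.03847 x 0.03007 = 0.001157 mol.
From the balanced equation, 1 mol Ce(SO4)2 reacts with 1 mol Fe^2+, so n(Fe^2+) = 0.001157 x 1/1 = 0.001157 mol.
[Fe^2+] = 0.001157 / 0.02454 L = 0.0471 M.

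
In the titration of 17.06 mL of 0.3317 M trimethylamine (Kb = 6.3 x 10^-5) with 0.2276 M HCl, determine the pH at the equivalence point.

n((CH3)3N) = 0.3317 x 0.01706 = 0.005659 mol; V(HCl) at equivalence = 0.005659/0.2276 = 0.02486 L.
At equivalence the base is fully converted to (CH3)3NH+; total volume = 0.04192 L, so [(CH3)3NH+] = 0.005659/0.04192 = 0.1350 M.
Ka((CH3)3NH+) = Kw/Kb = 1.0e-14 / 6.3 x 10^-5 = 1.59e-10.
[H^+] = sqrt(Ka x [(CH3)3NH+]) = sqrt(1.59e-10 x 0.1350) = 4.63e-6 M.
pH = -log(4.63e-6) = 5.33.

5.33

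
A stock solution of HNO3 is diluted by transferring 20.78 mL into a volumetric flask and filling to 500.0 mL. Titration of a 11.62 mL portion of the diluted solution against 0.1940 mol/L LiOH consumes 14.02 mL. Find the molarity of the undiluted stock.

5.63 M

n(LiOH) = 0.1940 x 0.01402 = 0.002720 mol.
n(HNO3) in the aliquot = 0.002720 mol.
[diluted HNO3] = 0.002720 / 0.01162 = 0.2341 M.
Dilution factor = 500.0/20.78 = 24.06, so [stock] = 0.2341 x 24.06 = 5.63 M.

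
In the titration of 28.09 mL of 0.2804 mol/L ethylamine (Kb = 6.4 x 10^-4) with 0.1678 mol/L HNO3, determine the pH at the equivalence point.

5.89

n(C2H5NH2) = 0.2804 x 0.02809 = 0.007876 mol; V(HNO3) at equivalence = 0.007876/0.1678 = 0.04694 L.
At equivalence the base is fully converted to C2H5NH3+; total volume = 0.07503 L, so [C2H5NH3+] = 0.007876/0.07503 = 0.1050 M.
Ka(C2H5NH3+) = Kw/Kb = 1.0e-14 / 6.4 x 10^-4 = 1.56e-11.
[H^+] = sqrt(Ka x [C2H5NH3+]) = sqrt(1.56e-11 x 0.1050) = 1.28e-6 M.
pH = -log(1.28e-6) = 5.89.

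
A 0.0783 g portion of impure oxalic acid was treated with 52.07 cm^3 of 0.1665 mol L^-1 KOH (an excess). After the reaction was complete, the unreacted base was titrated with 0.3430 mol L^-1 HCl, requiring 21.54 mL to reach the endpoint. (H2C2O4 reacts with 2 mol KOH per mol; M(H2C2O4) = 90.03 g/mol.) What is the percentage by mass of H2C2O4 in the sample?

Total n(KOH) added = 0.1665 x 0.05207 = 0.008670 mol.
n(HCl) used = 0.3430 x 0.02154 = 0.007388 mol, which equals the excess n(KOH).
So n(KOH) consumed by the sample = 0.008670 - 0.007388 = 0.001281 mol.
n(H2C2O4) = 0.001281 / 2 = 0.0006407 mol.
mass H2C2O4 = 0.0006407 x 90.03 = 0.05768 g, so %H2C2O4 = 0.05768/0.0783 x 100 = 73.7%.

73.7%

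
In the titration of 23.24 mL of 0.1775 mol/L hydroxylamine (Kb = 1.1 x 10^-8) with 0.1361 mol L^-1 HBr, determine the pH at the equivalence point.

n(NH2OH) = 0.1775 x 0.02324 = 0.004125 mol; V(HBr) at equivalence = 0.004125/0.1361 = 0.03031 L.
At equivalence the base is fully converted to NH3OH+; total volume = 0.05355 L, so [NH3OH+] = 0.004125/0.05355 = 0.07703 M.
Ka(NH3OH+) = Kw/Kb = 1.0e-14 / 1.1 x 10^-8 = 9.09e-7.
[H^+] = sqrt(Ka x [NH3OH+]) = sqrt(9.09e-7 x 0.07703) = 0.000265 M.
pH = -log(0.000265) = 3.58.

3.58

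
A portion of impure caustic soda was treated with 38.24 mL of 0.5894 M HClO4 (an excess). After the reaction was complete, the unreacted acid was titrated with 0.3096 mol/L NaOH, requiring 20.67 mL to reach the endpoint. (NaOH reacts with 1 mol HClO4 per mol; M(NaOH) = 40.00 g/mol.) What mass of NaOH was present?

0.646 g

Total n(HClO4) added = 0.5894 x 0.03824 = 0.02254 mol.
n(NaOH) used = 0.3096 x 0.02067 = 0.006399 mol, which equals the excess n(HClO4).
So n(HClO4) consumed by the sample = 0.02254 - 0.006399 = 0.01614 mol.
n(NaOH) = 0.01614 / 1 = 0.01614 mol.
mass = 0.01614 mol x 40.00 g/mol = 0.646 g.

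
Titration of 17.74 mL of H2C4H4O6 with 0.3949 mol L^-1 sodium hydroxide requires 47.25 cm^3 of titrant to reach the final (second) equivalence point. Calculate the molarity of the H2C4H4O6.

0.526 M

n(NaOH) = 0.3949 x 0.04725 = 0.01866 mol.
At the final (second) equivalence point, 2 mol OH^- react per mol H2C4H4O6, so n(H2C4H4O6) = 0.01866 / 2 = 0.009330 mol.
[H2C4H4O6] = 0.009330 / 0.01774 L = 0.526 M.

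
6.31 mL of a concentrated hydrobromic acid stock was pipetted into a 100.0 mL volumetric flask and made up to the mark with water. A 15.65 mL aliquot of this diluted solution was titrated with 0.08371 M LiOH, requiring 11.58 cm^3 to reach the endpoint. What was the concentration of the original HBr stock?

0.982 M

n(LiOH) = 0.08371 x 0.01158 = 0.0009694 mol.
n(HBr) in the aliquot = 0.0009694 mol.
[diluted HBr] = 0.0009694 / 0.01565 = 0.06194 M.
Dilution factor = 100.0/6.310 = 15.85, so [stock] = 0.06194 x 15.85 = 0.982 M.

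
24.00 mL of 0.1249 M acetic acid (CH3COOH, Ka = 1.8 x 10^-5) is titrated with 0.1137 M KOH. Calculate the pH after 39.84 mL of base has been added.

n(acid) = 0.1249 x 0.02400 = 0.002998 mol; n(KOH) added = 0.1137 x 0.03984 = 0.004530 mol.
Base is in excess by 0.004530 - 0.002998 = 0.001532 mol in a total volume of 0.06384 L.
[OH^-] = 0.001532/0.06384 = 0.02400 M, so pOH = 1.62 and pH = 14.00 - 1.62 = 12.38.

12.38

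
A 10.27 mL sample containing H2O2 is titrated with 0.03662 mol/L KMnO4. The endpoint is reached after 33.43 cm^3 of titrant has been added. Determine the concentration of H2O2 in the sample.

n(KMnO4) = 0.03662 x 0.03343 = 0.001224 mol.
From the balanced equation, 2 mol KMnO4 reacts with 5 mol H2O2, so n(H2O2) = 0.001224 x 5/2 = 0.003061 mol.
[H2O2] = 0.003061 / 0.01027 L = 0.298 M.

0.298 M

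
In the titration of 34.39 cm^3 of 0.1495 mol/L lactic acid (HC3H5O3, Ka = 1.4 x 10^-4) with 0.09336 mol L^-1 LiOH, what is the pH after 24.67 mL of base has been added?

3.76

Initial n(HC3H5O3) = 0.1495 x 0.03439 = 0.005141 mol.
n(LiOH) added = 0.09336 x 0.02467 = 0.002303 mol, converting that many moles of HC3H5O3 to C3H5O3-.
Remaining n(HC3H5O3) = 0.002838 mol; n(C3H5O3-) = 0.002303 mol.
By Henderson-Hasselbalch, pH = pKa + log([A^-]/[HA]) = 3.85 + log(0.002303/0.002838) = 3.85 + (-0.09) = 3.76.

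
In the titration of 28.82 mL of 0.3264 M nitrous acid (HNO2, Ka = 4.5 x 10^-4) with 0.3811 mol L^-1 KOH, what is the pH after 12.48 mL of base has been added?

3.36

Initial n(HNO2) = 0.3264 x 0.02882 = 0.009407 mol.
n(KOH) added = 0.3811 x 0.01248 = 0.004756 mol, converting that many moles of HNO2 to NO2-.
Remaining n(HNO2) = 0.004651 mol; n(NO2-) = 0.004756 mol.
By Henderson-Hasselbalch, pH = pKa + log([A^-]/[HA]) = 3.35 + log(0.004756/0.004651) = 3.35 + (+0.01) = 3.36.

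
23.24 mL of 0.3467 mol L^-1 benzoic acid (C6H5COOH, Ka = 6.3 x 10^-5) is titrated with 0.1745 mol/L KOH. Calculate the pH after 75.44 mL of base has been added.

12.71

n(acid) = 0.3467 x 0.02324 = 0.008057 mol; n(KOH) added = 0.1745 x 0.07544 = 0.01316 mol.
Base is in excess by 0.01316 - 0.008057 = 0.005107 mol in a total volume of 0.09868 L.
[OH^-] = 0.005107/0.09868 = 0.05175 M, so pOH = 1.29 and pH = 14.00 - 1.29 = 12.71.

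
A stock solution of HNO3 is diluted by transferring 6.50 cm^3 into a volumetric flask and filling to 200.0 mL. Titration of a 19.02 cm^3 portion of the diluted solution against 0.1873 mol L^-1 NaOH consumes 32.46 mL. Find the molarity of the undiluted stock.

n(NaOH) = 0.1873 x 0.03246 = 0.006080 mol.
n(HNO3) in the aliquot = 0.006080 mol.
[diluted HNO3] = 0.006080 / 0.01902 = 0.3197 M.
Dilution factor = 200.0/6.500 = 30.77, so [stock] = 0.3197 x 30.77 = 9.84 M.

9.84 M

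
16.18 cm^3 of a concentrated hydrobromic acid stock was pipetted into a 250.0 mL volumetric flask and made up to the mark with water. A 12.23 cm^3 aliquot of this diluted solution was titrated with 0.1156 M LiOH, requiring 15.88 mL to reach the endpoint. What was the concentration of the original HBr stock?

n(LiOH) = 0.1156 x 0.01588 = 0.001836 mol.
n(HBr) in the aliquot = 0.001836 mol.
[diluted HBr] = 0.001836 / 0.01223 = 0.1501 M.
Dilution factor = 250.0/16.18 = 15.45, so [stock] = 0.1501 x 15.45 = 2.32 M.

2.32 M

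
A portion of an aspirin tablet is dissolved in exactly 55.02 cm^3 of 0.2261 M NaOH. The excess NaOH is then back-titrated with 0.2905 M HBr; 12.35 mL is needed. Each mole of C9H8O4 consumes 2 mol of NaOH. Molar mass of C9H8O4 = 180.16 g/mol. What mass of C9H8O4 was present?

0.797 g

Total n(NaOH) added = 0.2261 x 0.05502 = 0.01244 mol.
n(HBr) used = 0.2905 x 0.01235 = 0.003588 mol, which equals the excess n(NaOH).
So n(NaOH) consumed by the sample = 0.01244 - 0.003588 = 0.008852 mol.
n(C9H8O4) = 0.008852 / 2 = 0.004426 mol.
mass = 0.004426 mol x 180.16 g/mol = 0.797 g.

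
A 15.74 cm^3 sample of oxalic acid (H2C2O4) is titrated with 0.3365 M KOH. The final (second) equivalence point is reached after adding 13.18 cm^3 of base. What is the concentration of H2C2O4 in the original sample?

n(KOH) = 0.3365 x 0.01318 = 0.004435 mol.
At the final (second) equivalence point, 2 mol OH^- react per mol H2C2O4, so n(H2C2O4) = 0.004435 / 2 = 0.002218 mol.
[H2C2O4] = 0.002218 / 0.01574 L = 0.141 M.

0.141 M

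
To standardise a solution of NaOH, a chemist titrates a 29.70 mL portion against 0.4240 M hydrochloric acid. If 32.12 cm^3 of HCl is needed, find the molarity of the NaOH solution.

0.459 M

n(HCl) delivered = 0.4240 x 0.03212 = 0.01362 mol.
For a 1:1 reaction, n(NaOH) = 0.01362 mol.
[NaOH] = 0.01362 mol / 0.02970 L = 0.459 M.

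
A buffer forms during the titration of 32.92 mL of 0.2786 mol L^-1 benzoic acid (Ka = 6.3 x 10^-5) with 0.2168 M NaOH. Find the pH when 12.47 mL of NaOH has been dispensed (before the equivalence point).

Initial n(C6H5COOH) = 0.2786 x 0.03292 = 0.009172 mol.
n(NaOH) added = 0.2168 x 0.01247 = 0.002703 mol, converting that many moles of C6H5COOH to C6H5COO-.
Remaining n(C6H5COOH) = 0.006468 mol; n(C6H5COO-) = 0.002703 mol.
By Henderson-Hasselbalch, pH = pKa + log([A^-]/[HA]) = 4.20 + log(0.002703/0.006468) = 4.20 + (-0.38) = 3.82.

3.82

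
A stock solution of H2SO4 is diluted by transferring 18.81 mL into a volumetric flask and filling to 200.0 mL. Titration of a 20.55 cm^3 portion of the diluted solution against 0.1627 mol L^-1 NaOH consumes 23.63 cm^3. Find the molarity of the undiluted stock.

0.995 M

n(NaOH) = 0.1627 x 0.02363 = 0.003845 mol.
n(H2SO4) in the aliquot = 0.003845 x 1/2 = 0.001922 mol.
[diluted H2SO4] = 0.001922 / 0.02055 = 0.09354 M.
Dilution factor = 200.0/18.81 = 10.63, so [stock] = 0.09354 x 10.63 = 0.995 M.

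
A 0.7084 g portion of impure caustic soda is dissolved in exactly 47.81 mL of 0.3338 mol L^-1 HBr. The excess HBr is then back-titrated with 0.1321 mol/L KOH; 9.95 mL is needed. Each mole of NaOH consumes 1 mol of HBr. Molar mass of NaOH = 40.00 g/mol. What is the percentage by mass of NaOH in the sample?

82.7%

Total n(HBr) added = 0.3338 x 0.04781 = 0.01596 mol.
n(KOH) used = 0.1321 x 0.009950 = 0.001314 mol, which equals the excess n(HBr).
So n(HBr) consumed by the sample = 0.01596 - 0.001314 = 0.01464 mol.
n(NaOH) = 0.01464 / 1 = 0.01464 mol.
mass NaOH = 0.01464 x 40.00 = 0.5858 g, so %NaOH = 0.5858/0.7084 x 100 = 82.7%.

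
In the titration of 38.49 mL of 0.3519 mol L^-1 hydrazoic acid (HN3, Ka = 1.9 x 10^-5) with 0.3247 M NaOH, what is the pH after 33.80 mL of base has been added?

5.35

Initial n(HN3) = 0.3519 x 0.03849 = 0.01354 mol.
n(NaOH) added = 0.3247 x 0.03380 = 0.01097 mol, converting that many moles of HN3 to N3-.
Remaining n(HN3) = 0.002570 mol; n(N3-) = 0.01097 mol.
By Henderson-Hasselbalch, pH = pKa + log([A^-]/[HA]) = 4.72 + log(0.01097/0.002570) = 4.72 + (+0.63) = 5.35.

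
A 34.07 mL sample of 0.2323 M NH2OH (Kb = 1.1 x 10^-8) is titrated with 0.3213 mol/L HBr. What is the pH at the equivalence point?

n(NH2OH) = 0.2323 x 0.03407 = 0.007914 mol; V(HBr) at equivalence = 0.007914/0.3213 = 0.02463 L.
At equivalence the base is fully converted to NH3OH+; total volume = 0.05870 L, so [NH3OH+] = 0.007914/0.05870 = 0.1348 M.
Ka(NH3OH+) = Kw/Kb = 1.0e-14 / 1.1 x 10^-8 = 9.09e-7.
[H^+] = sqrt(Ka x [NH3OH+]) = sqrt(9.09e-7 x 0.1348) = 0.000350 M.
pH = -log(0.000350) = 3.46.

3.46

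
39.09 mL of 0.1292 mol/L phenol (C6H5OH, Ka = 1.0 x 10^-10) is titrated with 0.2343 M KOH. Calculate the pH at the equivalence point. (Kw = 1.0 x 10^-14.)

n(C6H5OH) = 0.1292 x 0.03909 = 0.005050 mol; V(KOH) at equivalence = 0.005050/0.2343 = 0.02156 L.
At equivalence all the acid is converted to C6H5O-; total volume = 0.03909 + 0.02156 = 0.06065 L, so [C6H5O-] = 0.005050/0.06065 = 0.08328 M.
Kb = Kw/Ka = 1.0e-14 / 1.0 x 10^-10 = 0.000100.
[OH^-] = sqrt(Kb x [C6H5O-]) = sqrt(0.000100 x 0.08328) = 0.00289 M.
pOH = 2.54, so pH = 14.00 - 2.54 = 11.46.

11.46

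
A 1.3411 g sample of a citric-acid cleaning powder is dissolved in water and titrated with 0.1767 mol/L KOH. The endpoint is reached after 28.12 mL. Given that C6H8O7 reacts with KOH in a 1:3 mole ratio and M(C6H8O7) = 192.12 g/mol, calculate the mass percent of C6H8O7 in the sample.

n(KOH) = 0.1767 x 0.02812 = 0.004969 mol.
n(C6H8O7) = 0.004969 / 3 = 0.001656 mol.
mass of C6H8O7 = 0.001656 x 192.12 = 0.3182 g.
% purity = 0.3182 / 1.3411 x 100 = 23.7%.

23.7%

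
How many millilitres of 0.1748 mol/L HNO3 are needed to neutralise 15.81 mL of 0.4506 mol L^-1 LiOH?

n(LiOH) = 0.4506 mol/L x 0.01581 L = 0.007124 mol.
At equivalence n(HNO3) = n(LiOH) = 0.007124 mol.
V(HNO3) = 0.007124 / 0.1748 = 0.04076 L = 40.8 mL.

40.8 mL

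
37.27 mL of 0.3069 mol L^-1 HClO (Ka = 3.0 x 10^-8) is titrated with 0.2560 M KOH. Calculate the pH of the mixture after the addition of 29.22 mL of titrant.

Initial n(HClO) = 0.3069 x 0.03727 = 0.01144 mol.
n(KOH) added = 0.2560 x 0.02922 = 0.007480 mol, converting that many moles of HClO to ClO-.
Remaining n(HClO) = 0.003958 mol; n(ClO-) = 0.007480 mol.
By Henderson-Hasselbalch, pH = pKa + log([A^-]/[HA]) = 7.52 + log(0.007480/0.003958) = 7.52 + (+0.28) = 7.80.

7.80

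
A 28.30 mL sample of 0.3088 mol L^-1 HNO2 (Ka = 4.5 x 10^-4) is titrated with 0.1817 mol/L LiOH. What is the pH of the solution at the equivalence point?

n(HNO2) = 0.3088 x 0.02830 = 0.008739 mol; V(LiOH) at equivalence = 0.008739/0.1817 = 0.04810 L.
At equivalence all the acid is converted to NO2-; total volume = 0.02830 + 0.04810 = 0.07640 L, so [NO2-] = 0.008739/0.07640 = 0.1144 M.
Kb = Kw/Ka = 1.0e-14 / 4.5 x 10^-4 = 2.22e-11.
[OH^-] = sqrt(Kb x [NO2-]) = sqrt(2.22e-11 x 0.1144) = 1.59e-6 M.
pOH = 5.80, so pH = 14.00 - 5.80 = 8.20.

8.20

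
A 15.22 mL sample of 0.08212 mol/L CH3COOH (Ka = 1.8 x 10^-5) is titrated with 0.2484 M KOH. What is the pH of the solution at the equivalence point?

8.77

n(CH3COOH) = 0.08212 x 0.01522 = 0.001250 mol; V(KOH) at equivalence = 0.001250/0.2484 = 0.005032 L.
At equivalence all the acid is converted to CH3COO-; total volume = 0.01522 + 0.005032 = 0.02025 L, so [CH3COO-] = 0.001250/0.02025 = 0.06172 M.
Kb = Kw/Ka = 1.0e-14 / 1.8 x 10^-5 = 5.56e-10.
[OH^-] = sqrt(Kb x [CH3COO-]) = sqrt(5.56e-10 x 0.06172) = 5.86e-6 M.
pOH = 5.23, so pH = 14.00 - 5.23 = 8.77.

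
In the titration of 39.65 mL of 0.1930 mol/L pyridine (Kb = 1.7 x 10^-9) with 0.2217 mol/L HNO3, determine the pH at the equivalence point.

n(C5H5N) = 0.1930 x 0.03965 = 0.007652 mol; V(HNO3) at equivalence = 0.007652/0.2217 = 0.03452 L.
At equivalence the base is fully converted to C5H5NH+; total volume = 0.07417 L, so [C5H5NH+] = 0.007652/0.07417 = 0.1032 M.
Ka(C5H5NH+) = Kw/Kb = 1.0e-14 / 1.7 x 10^-9 = 5.88e-6.
[H^+] = sqrt(Ka x [C5H5NH+]) = sqrt(5.88e-6 x 0.1032) = 0.000779 M.
pH = -log(0.000779) = 3.11.

3.11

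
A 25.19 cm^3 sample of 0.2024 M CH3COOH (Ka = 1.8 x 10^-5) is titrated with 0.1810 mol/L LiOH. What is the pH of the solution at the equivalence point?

n(CH3COOH) = 0.2024 x 0.02519 = 0.005098 mol; V(LiOH) at equivalence = 0.005098/0.1810 = 0.02817 L.
At equivalence all the acid is converted to CH3COO-; total volume = 0.02519 + 0.02817 = 0.05336 L, so [CH3COO-] = 0.005098/0.05336 = 0.09555 M.
Kb = Kw/Ka = 1.0e-14 / 1.8 x 10^-5 = 5.56e-10.
[OH^-] = sqrt(Kb x [CH3COO-]) = sqrt(5.56e-10 x 0.09555) = 7.29e-6 M.
pOH = 5.14, so pH = 14.00 - 5.14 = 8.86.

8.86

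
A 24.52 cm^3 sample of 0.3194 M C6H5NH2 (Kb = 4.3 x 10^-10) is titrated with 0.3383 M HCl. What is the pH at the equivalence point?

2.71

n(C6H5NH2) = 0.3194 x 0.02452 = 0.007832 mol; V(HCl) at equivalence = 0.007832/0.3383 = 0.02315 L.
At equivalence the base is fully converted to C6H5NH3+; total volume = 0.04767 L, so [C6H5NH3+] = 0.007832/0.04767 = 0.1643 M.
Ka(C6H5NH3+) = Kw/Kb = 1.0e-14 / 4.3 x 10^-10 = 2.33e-5.
[H^+] = sqrt(Ka x [C6H5NH3+]) = sqrt(2.33e-5 x 0.1643) = 0.00195 M.
pH = -log(0.00195) = 2.71.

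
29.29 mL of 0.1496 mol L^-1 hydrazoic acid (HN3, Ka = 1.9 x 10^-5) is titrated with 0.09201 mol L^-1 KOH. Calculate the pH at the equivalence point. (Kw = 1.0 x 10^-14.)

n(HN3) = 0.1496 x 0.02929 = 0.004382 mol; V(KOH) at equivalence = 0.004382/0.09201 = 0.04762 L.
At equivalence all the acid is converted to N3-; total volume = 0.02929 + 0.04762 = 0.07691 L, so [N3-] = 0.004382/0.07691 = 0.05697 M.
Kb = Kw/Ka = 1.0e-14 / 1.9 x 10^-5 = 5.26e-10.
[OH^-] = sqrt(Kb x [N3-]) = sqrt(5.26e-10 x 0.05697) = 5.48e-6 M.
pOH = 5.26, so pH = 14.00 - 5.26 = 8.74.

8.74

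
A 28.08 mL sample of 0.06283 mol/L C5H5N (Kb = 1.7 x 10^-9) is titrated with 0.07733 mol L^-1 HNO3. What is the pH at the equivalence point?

3.35

n(C5H5N) = 0.06283 x 0.02808 = 0.001764 mol; V(HNO3) at equivalence = 0.001764/0.07733 = 0.02281 L.
At equivalence the base is fully converted to C5H5NH+; total volume = 0.05089 L, so [C5H5NH+] = 0.001764/0.05089 = 0.03466 M.
Ka(C5H5NH+) = Kw/Kb = 1.0e-14 / 1.7 x 10^-9 = 5.88e-6.
[H^+] = sqrt(Ka x [C5H5NH+]) = sqrt(5.88e-6 x 0.03466) = 0.000452 M.
pH = -log(0.000452) = 3.35.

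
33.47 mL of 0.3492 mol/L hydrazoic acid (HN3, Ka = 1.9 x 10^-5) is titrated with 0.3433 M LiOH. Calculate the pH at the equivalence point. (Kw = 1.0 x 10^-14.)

8.98

n(HN3) = 0.3492 x 0.03347 = 0.01169 mol; V(LiOH) at equivalence = 0.01169/0.3433 = 0.03405 L.
At equivalence all the acid is converted to N3-; total volume = 0.03347 + 0.03405 = 0.06752 L, so [N3-] = 0.01169/0.06752 = 0.1731 M.
Kb = Kw/Ka = 1.0e-14 / 1.9 x 10^-5 = 5.26e-10.
[OH^-] = sqrt(Kb x [N3-]) = sqrt(5.26e-10 x 0.1731) = 9.55e-6 M.
pOH = 5.02, so pH = 14.00 - 5.02 = 8.98.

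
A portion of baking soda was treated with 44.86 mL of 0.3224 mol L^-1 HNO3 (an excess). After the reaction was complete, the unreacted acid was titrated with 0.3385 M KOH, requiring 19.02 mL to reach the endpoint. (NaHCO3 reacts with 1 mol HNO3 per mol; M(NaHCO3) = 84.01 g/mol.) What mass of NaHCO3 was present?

0.674 g

Total n(HNO3) added = 0.3224 x 0.04486 = 0.01446 mol.
n(KOH) used = 0.3385 x 0.01902 = 0.006438 mol, which equals the excess n(HNO3).
So n(HNO3) consumed by the sample = 0.01446 - 0.006438 = 0.008025 mol.
n(NaHCO3) = 0.008025 / 1 = 0.008025 mol.
mass = 0.008025 mol x 84.01 g/mol = 0.674 g.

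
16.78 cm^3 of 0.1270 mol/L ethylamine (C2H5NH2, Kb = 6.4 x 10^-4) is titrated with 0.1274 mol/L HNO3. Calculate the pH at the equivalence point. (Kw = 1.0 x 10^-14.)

6.00

n(C2H5NH2) = 0.1270 x 0.01678 = 0.002131 mol; V(HNO3) at equivalence = 0.002131/0.1274 = 0.01673 L.
At equivalence the base is fully converted to C2H5NH3+; total volume = 0.03351 L, so [C2H5NH3+] = 0.002131/0.03351 = 0.06360 M.
Ka(C2H5NH3+) = Kw/Kb = 1.0e-14 / 6.4 x 10^-4 = 1.56e-11.
[H^+] = sqrt(Ka x [C2H5NH3+]) = sqrt(1.56e-11 x 0.06360) = 9.97e-7 M.
pH = -log(9.97e-7) = 6.00.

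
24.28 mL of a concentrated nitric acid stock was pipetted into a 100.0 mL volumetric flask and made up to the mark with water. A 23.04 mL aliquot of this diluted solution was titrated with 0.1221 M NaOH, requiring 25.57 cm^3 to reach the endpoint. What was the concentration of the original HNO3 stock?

0.558 M

n(NaOH) = 0.1221 x 0.02557 = 0.003122 mol.
n(HNO3) in the aliquot = 0.003122 mol.
[diluted HNO3] = 0.003122 / 0.02304 = 0.1355 M.
Dilution factor = 100.0/24.28 = 4.119, so [stock] = 0.1355 x 4.119 = 0.558 M.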